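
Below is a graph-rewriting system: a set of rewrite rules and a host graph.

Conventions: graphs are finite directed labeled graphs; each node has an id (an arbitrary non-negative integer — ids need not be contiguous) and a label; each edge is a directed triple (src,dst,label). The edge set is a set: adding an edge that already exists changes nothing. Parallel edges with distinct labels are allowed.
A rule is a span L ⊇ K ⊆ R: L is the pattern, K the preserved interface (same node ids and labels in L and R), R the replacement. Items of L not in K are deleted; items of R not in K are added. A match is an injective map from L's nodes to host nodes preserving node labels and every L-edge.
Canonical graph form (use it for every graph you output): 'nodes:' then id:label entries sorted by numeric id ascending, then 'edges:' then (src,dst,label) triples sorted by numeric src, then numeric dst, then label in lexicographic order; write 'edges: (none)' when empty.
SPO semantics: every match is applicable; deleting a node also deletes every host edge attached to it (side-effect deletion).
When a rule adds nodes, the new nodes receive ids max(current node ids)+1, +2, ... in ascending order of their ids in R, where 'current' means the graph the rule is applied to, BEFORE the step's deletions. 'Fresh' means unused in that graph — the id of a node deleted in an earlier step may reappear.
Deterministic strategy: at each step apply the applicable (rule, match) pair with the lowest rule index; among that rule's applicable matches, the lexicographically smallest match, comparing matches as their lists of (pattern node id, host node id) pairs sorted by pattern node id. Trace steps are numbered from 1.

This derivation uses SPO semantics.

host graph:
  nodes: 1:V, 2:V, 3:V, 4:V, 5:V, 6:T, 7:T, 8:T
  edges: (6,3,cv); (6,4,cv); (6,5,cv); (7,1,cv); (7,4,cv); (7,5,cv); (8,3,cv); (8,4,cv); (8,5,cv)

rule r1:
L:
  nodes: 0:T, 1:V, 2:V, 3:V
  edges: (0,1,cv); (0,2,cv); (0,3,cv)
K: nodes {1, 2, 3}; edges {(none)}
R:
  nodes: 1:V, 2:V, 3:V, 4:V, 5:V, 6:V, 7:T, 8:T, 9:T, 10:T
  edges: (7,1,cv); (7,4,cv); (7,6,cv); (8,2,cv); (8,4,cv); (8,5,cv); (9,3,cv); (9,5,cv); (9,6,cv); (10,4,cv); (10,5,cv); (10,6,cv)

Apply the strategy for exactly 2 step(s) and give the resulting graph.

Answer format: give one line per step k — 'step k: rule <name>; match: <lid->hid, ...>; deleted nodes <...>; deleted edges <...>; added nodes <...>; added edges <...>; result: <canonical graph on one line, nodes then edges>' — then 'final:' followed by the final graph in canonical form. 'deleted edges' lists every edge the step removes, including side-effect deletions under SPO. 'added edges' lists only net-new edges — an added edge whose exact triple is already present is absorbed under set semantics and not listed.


step 1: rule r1; match: 0->6, 1->3, 2->4, 3->5; deleted nodes 6; deleted edges (6,3,cv); (6,4,cv); (6,5,cv); added nodes 9, 10, 11, 12, 13, 14, 15; added edges (12,3,cv); (12,9,cv); (12,11,cv); (13,4,cv); (13,9,cv); (13,10,cv); (14,5,cv); (14,10,cv); (14,11,cv); (15,9,cv); (15,10,cv); (15,11,cv); result: nodes: 1:V, 2:V, 3:V, 4:V, 5:V, 7:T, 8:T, 9:V, 10:V, 11:V, 12:T, 13:T, 14:T, 15:T edges: (7,1,cv); (7,4,cv); (7,5,cv); (8,3,cv); (8,4,cv); (8,5,cv); (12,3,cv); (12,9,cv); (12,11,cv); (13,4,cv); (13,9,cv); (13,10,cv); (14,5,cv); (14,10,cv); (14,11,cv); (15,9,cv); (15,10,cv); (15,11,cv)
step 2: rule r1; match: 0->7, 1->1, 2->4, 3->5; deleted nodes 7; deleted edges (7,1,cv); (7,4,cv); (7,5,cv); added nodes 16, 17, 18, 19, 20, 21, 22; added edges (19,1,cv); (19,16,cv); (19,18,cv); (20,4,cv); (20,16,cv); (20,17,cv); (21,5,cv); (21,17,cv); (21,18,cv); (22,16,cv); (22,17,cv); (22,18,cv); result: nodes: 1:V, 2:V, 3:V, 4:V, 5:V, 8:T, 9:V, 10:V, 11:V, 12:T, 13:T, 14:T, 15:T, 16:V, 17:V, 18:V, 19:T, 20:T, 21:T, 22:T edges: (8,3,cv); (8,4,cv); (8,5,cv); (12,3,cv); (12,9,cv); (12,11,cv); (13,4,cv); (13,9,cv); (13,10,cv); (14,5,cv); (14,10,cv); (14,11,cv); (15,9,cv); (15,10,cv); (15,11,cv); (19,1,cv); (19,16,cv); (19,18,cv); (20,4,cv); (20,16,cv); (20,17,cv); (21,5,cv); (21,17,cv); (21,18,cv); (22,16,cv); (22,17,cv); (22,18,cv)
final:
nodes: 1:V, 2:V, 3:V, 4:V, 5:V, 8:T, 9:V, 10:V, 11:V, 12:T, 13:T, 14:T, 15:T, 16:V, 17:V, 18:V, 19:T, 20:T, 21:T, 22:T
edges: (8,3,cv); (8,4,cv); (8,5,cv); (12,3,cv); (12,9,cv); (12,11,cv); (13,4,cv); (13,9,cv); (13,10,cv); (14,5,cv); (14,10,cv); (14,11,cv); (15,9,cv); (15,10,cv); (15,11,cv); (19,1,cv); (19,16,cv); (19,18,cv); (20,4,cv); (20,16,cv); (20,17,cv); (21,5,cv); (21,17,cv); (21,18,cv); (22,16,cv); (22,17,cv); (22,18,cv)


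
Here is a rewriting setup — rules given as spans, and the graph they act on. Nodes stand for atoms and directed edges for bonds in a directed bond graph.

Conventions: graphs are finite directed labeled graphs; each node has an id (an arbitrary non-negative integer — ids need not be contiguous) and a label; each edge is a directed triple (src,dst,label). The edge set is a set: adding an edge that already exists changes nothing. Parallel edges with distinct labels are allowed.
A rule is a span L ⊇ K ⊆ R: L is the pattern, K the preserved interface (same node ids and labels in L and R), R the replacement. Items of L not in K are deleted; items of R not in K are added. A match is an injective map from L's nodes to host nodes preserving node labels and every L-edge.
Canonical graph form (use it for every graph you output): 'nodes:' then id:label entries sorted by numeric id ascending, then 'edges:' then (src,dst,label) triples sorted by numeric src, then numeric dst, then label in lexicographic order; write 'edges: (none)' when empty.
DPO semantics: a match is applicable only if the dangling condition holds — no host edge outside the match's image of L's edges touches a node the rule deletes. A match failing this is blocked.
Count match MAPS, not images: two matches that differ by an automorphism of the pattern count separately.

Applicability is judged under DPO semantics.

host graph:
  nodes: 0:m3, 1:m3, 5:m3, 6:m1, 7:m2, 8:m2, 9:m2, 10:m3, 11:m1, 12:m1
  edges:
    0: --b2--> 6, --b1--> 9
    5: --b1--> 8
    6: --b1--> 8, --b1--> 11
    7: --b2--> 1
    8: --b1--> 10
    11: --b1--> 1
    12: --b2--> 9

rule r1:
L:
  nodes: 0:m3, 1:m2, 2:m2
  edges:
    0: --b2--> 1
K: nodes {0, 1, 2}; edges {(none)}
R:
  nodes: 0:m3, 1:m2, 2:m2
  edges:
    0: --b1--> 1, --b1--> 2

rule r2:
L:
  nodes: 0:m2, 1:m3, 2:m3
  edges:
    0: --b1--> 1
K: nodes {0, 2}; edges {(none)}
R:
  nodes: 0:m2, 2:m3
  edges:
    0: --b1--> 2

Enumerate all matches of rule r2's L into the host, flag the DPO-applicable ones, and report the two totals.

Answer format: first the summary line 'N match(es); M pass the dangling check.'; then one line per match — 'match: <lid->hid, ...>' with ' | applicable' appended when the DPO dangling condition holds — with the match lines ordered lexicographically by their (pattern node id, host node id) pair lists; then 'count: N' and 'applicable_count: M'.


3 match(es); 3 pass the dangling check.
match: 0->8, 1->10, 2->0 | applicable
match: 0->8, 1->10, 2->1 | applicable
match: 0->8, 1->10, 2->5 | applicable
count: 3
applicable_count: 3


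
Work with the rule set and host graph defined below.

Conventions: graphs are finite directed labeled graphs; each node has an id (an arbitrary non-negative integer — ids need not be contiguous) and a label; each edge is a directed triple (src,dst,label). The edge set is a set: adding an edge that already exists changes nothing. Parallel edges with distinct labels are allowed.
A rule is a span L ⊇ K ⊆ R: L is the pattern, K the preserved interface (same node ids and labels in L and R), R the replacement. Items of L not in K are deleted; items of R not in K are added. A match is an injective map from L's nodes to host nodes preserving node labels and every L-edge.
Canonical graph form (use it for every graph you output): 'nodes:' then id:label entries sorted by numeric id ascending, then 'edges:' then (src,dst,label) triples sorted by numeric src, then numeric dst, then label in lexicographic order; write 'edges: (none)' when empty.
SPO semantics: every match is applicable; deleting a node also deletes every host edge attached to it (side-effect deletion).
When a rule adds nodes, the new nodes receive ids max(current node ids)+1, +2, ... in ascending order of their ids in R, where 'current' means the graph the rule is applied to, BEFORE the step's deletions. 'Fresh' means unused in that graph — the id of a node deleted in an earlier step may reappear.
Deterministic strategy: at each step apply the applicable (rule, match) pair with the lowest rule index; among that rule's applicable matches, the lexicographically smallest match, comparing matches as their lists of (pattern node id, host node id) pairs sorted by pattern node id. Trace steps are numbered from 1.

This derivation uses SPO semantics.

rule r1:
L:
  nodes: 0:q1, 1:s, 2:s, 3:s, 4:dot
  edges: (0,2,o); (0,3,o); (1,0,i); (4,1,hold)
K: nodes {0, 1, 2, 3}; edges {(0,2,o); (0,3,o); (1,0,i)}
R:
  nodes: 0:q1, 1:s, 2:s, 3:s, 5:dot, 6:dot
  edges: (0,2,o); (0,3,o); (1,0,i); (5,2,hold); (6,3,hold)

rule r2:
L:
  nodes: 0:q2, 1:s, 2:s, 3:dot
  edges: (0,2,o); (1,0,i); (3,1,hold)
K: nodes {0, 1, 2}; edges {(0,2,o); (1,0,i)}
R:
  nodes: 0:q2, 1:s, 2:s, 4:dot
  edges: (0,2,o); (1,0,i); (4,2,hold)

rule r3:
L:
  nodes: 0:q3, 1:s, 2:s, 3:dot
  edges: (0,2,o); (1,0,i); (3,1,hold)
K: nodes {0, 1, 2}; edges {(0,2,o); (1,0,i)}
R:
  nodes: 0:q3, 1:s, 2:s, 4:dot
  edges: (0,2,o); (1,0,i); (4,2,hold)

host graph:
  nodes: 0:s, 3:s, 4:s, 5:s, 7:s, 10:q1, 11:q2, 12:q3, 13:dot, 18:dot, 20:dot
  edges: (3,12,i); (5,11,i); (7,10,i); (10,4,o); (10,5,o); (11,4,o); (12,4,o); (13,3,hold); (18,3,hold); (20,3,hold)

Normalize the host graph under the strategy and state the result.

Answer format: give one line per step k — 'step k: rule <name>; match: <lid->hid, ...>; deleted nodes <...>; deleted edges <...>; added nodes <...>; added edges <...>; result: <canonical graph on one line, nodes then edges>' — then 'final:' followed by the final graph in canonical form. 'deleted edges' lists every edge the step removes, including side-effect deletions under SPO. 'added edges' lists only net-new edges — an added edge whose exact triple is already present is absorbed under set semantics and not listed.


step 1: rule r3; match: 0->12, 1->3, 2->4, 3->13; deleted nodes 13; deleted edges (13,3,hold); added nodes 21; added edges (21,4,hold); result: nodes: 0:s, 3:s, 4:s, 5:s, 7:s, 10:q1, 11:q2, 12:q3, 18:dot, 20:dot, 21:dot edges: (3,12,i); (5,11,i); (7,10,i); (10,4,o); (10,5,o); (11,4,o); (12,4,o); (18,3,hold); (20,3,hold); (21,4,hold)
step 2: rule r3; match: 0->12, 1->3, 2->4, 3->18; deleted nodes 18; deleted edges (18,3,hold); added nodes 22; added edges (22,4,hold); result: nodes: 0:s, 3:s, 4:s, 5:s, 7:s, 10:q1, 11:q2, 12:q3, 20:dot, 21:dot, 22:dot edges: (3,12,i); (5,11,i); (7,10,i); (10,4,o); (10,5,o); (11,4,o); (12,4,o); (20,3,hold); (21,4,hold); (22,4,hold)
step 3: rule r3; match: 0->12, 1->3, 2->4, 3->20; deleted nodes 20; deleted edges (20,3,hold); added nodes 23; added edges (23,4,hold); result: nodes: 0:s, 3:s, 4:s, 5:s, 7:s, 10:q1, 11:q2, 12:q3, 21:dot, 22:dot, 23:dot edges: (3,12,i); (5,11,i); (7,10,i); (10,4,o); (10,5,o); (11,4,o); (12,4,o); (21,4,hold); (22,4,hold); (23,4,hold)
final:
nodes: 0:s, 3:s, 4:s, 5:s, 7:s, 10:q1, 11:q2, 12:q3, 21:dot, 22:dot, 23:dot
edges: (3,12,i); (5,11,i); (7,10,i); (10,4,o); (10,5,o); (11,4,o); (12,4,o); (21,4,hold); (22,4,hold); (23,4,hold)


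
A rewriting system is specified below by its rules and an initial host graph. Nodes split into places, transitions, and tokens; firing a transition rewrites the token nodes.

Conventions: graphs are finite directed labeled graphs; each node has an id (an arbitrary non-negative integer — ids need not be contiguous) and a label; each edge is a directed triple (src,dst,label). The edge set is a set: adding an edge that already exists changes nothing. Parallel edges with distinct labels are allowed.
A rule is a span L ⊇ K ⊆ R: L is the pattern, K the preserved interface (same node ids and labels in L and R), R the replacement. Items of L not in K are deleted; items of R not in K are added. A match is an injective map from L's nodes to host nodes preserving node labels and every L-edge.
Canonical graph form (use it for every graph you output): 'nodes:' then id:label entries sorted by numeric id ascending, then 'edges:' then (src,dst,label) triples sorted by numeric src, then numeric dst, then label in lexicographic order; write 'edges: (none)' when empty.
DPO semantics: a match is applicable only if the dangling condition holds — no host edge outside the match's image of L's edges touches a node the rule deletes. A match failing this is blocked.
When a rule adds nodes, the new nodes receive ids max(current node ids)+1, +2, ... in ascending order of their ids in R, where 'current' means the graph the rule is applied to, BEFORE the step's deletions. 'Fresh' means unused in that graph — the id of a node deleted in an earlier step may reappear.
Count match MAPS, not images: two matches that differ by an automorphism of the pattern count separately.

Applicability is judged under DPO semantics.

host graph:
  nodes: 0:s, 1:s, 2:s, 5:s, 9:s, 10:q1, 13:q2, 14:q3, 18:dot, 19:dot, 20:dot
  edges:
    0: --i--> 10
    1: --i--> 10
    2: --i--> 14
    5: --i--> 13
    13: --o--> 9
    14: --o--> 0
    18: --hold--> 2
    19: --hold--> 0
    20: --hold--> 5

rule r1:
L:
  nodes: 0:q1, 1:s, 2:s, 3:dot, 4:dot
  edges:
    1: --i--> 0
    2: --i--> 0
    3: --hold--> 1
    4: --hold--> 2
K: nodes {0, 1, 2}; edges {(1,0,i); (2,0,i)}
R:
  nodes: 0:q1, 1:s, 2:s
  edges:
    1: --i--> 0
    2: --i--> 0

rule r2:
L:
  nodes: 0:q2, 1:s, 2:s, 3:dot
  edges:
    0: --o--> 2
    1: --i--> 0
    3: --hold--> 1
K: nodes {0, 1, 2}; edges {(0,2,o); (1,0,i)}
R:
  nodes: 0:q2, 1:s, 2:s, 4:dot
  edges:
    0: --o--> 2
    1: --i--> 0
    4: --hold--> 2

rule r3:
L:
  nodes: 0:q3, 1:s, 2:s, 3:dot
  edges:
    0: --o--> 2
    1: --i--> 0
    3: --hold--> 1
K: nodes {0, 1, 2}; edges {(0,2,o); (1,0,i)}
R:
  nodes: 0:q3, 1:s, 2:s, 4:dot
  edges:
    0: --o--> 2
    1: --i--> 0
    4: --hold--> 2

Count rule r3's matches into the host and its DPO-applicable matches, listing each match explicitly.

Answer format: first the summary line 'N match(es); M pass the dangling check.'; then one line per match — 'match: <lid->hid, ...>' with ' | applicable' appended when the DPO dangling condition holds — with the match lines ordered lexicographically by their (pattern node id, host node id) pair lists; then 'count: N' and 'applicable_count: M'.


1 match(es); 1 pass the dangling check.
match: 0->14, 1->2, 2->0, 3->18 | applicable
count: 1
applicable_count: 1


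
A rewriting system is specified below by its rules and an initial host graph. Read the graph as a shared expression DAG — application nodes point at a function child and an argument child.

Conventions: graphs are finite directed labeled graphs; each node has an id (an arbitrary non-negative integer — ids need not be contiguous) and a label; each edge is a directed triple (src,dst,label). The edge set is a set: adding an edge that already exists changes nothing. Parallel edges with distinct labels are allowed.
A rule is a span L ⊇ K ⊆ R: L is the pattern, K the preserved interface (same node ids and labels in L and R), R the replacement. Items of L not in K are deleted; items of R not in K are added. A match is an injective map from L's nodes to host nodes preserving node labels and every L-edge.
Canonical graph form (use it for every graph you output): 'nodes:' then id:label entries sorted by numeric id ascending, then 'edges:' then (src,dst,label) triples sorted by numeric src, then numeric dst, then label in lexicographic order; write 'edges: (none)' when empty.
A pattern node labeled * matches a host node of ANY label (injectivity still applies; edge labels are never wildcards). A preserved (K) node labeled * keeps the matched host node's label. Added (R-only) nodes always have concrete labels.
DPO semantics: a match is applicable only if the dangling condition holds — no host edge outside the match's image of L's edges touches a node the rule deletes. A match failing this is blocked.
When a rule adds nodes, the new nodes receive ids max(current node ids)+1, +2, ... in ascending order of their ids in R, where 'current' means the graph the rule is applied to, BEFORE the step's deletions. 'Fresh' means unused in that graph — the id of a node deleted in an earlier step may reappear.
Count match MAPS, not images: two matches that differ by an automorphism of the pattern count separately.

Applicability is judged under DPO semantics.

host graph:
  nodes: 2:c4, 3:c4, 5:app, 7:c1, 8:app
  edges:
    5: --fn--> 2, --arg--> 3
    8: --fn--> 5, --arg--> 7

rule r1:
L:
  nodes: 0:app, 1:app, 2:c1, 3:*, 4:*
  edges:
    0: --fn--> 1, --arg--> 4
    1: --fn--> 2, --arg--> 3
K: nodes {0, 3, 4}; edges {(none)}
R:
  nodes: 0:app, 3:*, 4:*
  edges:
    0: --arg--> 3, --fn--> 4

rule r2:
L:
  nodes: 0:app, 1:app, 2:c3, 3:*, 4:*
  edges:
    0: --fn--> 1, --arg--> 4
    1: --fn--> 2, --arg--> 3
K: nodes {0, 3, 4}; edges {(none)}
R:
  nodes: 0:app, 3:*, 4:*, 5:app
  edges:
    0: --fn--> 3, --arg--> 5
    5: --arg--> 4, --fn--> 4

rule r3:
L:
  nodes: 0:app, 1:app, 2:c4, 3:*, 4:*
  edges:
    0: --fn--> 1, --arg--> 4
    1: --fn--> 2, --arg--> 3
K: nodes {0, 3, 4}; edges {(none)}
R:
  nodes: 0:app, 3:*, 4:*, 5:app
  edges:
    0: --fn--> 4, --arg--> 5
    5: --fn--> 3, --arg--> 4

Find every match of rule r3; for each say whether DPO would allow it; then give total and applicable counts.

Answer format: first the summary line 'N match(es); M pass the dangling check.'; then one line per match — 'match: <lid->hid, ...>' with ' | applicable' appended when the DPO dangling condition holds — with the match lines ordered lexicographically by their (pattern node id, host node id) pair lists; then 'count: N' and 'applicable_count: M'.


1 match(es); 1 pass the dangling check.
match: 0->8, 1->5, 2->2, 3->3, 4->7 | applicable
count: 1
applicable_count: 1


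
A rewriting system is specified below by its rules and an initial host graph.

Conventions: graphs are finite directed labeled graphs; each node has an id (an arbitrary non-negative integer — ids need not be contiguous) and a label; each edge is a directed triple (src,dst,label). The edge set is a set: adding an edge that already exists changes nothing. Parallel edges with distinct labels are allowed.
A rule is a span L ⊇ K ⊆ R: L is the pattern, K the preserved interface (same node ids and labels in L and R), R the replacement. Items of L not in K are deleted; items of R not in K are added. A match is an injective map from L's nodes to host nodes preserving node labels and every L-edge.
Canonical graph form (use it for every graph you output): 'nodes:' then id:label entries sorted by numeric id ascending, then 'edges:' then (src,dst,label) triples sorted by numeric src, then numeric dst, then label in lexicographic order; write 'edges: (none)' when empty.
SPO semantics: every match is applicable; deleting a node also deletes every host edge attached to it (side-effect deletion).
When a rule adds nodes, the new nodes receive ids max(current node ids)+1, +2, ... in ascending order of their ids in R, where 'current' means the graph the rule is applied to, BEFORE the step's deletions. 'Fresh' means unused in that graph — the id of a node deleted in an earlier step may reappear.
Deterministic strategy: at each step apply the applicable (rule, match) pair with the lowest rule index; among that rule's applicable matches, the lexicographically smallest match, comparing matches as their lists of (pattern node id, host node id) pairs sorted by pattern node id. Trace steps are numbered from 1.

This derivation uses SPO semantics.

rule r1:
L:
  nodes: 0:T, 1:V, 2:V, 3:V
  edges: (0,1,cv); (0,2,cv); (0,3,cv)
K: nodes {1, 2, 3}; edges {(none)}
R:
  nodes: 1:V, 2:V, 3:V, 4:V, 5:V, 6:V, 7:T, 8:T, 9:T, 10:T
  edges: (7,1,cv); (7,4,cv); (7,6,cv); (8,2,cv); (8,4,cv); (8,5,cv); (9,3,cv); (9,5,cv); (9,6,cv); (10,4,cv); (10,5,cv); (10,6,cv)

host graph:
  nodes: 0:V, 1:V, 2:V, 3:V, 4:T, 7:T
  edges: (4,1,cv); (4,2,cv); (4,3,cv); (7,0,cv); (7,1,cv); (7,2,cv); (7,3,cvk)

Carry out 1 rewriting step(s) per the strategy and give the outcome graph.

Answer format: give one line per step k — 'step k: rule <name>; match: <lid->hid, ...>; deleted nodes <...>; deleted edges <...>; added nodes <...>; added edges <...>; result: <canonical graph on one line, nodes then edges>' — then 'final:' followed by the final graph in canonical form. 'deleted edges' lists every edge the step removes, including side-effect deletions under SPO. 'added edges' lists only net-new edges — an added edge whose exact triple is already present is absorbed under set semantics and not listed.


step 1: rule r1; match: 0->4, 1->1, 2->2, 3->3; deleted nodes 4; deleted edges (4,1,cv); (4,2,cv); (4,3,cv); added nodes 8, 9, 10, 11, 12, 13, 14; added edges (11,1,cv); (11,8,cv); (11,10,cv); (12,2,cv); (12,8,cv); (12,9,cv); (13,3,cv); (13,9,cv); (13,10,cv); (14,8,cv); (14,9,cv); (14,10,cv); result: nodes: 0:V, 1:V, 2:V, 3:V, 7:T, 8:V, 9:V, 10:V, 11:T, 12:T, 13:T, 14:T edges: (7,0,cv); (7,1,cv); (7,2,cv); (7,3,cvk); (11,1,cv); (11,8,cv); (11,10,cv); (12,2,cv); (12,8,cv); (12,9,cv); (13,3,cv); (13,9,cv); (13,10,cv); (14,8,cv); (14,9,cv); (14,10,cv)
final:
nodes: 0:V, 1:V, 2:V, 3:V, 7:T, 8:V, 9:V, 10:V, 11:T, 12:T, 13:T, 14:T
edges: (7,0,cv); (7,1,cv); (7,2,cv); (7,3,cvk); (11,1,cv); (11,8,cv); (11,10,cv); (12,2,cv); (12,8,cv); (12,9,cv); (13,3,cv); (13,9,cv); (13,10,cv); (14,8,cv); (14,9,cv); (14,10,cv)


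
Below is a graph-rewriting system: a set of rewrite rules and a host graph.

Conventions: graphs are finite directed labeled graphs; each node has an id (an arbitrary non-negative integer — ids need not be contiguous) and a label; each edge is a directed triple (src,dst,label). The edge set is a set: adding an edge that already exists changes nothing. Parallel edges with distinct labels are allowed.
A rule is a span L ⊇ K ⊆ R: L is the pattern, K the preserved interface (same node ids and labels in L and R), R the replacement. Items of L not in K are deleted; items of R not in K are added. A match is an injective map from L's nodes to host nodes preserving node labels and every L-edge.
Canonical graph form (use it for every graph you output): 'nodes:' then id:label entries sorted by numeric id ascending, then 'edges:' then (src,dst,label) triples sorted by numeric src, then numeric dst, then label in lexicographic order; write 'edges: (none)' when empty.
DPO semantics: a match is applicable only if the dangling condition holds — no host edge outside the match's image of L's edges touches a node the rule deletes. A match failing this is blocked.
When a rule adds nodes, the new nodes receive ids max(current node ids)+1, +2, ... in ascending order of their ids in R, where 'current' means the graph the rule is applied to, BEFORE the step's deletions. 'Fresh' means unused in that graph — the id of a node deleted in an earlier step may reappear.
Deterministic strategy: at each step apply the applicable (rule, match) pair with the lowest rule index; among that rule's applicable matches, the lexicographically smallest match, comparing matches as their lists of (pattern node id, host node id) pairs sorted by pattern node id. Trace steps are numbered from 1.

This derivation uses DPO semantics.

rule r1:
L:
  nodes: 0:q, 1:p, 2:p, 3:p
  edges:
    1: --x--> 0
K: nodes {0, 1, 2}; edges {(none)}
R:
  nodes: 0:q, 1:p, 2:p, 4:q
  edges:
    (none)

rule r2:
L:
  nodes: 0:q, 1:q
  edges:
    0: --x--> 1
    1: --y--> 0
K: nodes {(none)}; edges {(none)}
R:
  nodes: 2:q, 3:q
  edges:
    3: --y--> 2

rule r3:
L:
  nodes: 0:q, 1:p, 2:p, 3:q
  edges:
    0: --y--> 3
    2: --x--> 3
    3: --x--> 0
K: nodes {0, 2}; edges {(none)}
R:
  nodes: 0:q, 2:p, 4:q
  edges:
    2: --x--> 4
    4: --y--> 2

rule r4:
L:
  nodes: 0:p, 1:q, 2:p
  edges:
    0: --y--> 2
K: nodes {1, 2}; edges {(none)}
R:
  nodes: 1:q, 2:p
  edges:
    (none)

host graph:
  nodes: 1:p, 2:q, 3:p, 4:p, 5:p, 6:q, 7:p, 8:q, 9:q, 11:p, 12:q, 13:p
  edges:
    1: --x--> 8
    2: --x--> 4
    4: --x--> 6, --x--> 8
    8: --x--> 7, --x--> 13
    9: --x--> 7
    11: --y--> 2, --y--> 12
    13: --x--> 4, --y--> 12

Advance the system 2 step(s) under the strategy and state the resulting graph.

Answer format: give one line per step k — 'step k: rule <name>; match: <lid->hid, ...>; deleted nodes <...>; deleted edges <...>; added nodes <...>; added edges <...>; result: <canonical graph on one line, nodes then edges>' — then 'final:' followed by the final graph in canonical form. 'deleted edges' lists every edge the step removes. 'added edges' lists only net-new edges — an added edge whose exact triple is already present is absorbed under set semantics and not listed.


step 1: rule r1; match: 0->6, 1->4, 2->1, 3->3; deleted nodes 3; deleted edges (4,6,x); added nodes 14; added edges (none); result: nodes: 1:p, 2:q, 4:p, 5:p, 6:q, 7:p, 8:q, 9:q, 11:p, 12:q, 13:p, 14:q edges: (1,8,x); (2,4,x); (4,8,x); (8,7,x); (8,13,x); (9,7,x); (11,2,y); (11,12,y); (13,4,x); (13,12,y)
step 2: rule r1; match: 0->8, 1->1, 2->4, 3->5; deleted nodes 5; deleted edges (1,8,x); added nodes 15; added edges (none); result: nodes: 1:p, 2:q, 4:p, 6:q, 7:p, 8:q, 9:q, 11:p, 12:q, 13:p, 14:q, 15:q edges: (2,4,x); (4,8,x); (8,7,x); (8,13,x); (9,7,x); (11,2,y); (11,12,y); (13,4,x); (13,12,y)
final:
nodes: 1:p, 2:q, 4:p, 6:q, 7:p, 8:q, 9:q, 11:p, 12:q, 13:p, 14:q, 15:q
edges: (2,4,x); (4,8,x); (8,7,x); (8,13,x); (9,7,x); (11,2,y); (11,12,y); (13,4,x); (13,12,y)


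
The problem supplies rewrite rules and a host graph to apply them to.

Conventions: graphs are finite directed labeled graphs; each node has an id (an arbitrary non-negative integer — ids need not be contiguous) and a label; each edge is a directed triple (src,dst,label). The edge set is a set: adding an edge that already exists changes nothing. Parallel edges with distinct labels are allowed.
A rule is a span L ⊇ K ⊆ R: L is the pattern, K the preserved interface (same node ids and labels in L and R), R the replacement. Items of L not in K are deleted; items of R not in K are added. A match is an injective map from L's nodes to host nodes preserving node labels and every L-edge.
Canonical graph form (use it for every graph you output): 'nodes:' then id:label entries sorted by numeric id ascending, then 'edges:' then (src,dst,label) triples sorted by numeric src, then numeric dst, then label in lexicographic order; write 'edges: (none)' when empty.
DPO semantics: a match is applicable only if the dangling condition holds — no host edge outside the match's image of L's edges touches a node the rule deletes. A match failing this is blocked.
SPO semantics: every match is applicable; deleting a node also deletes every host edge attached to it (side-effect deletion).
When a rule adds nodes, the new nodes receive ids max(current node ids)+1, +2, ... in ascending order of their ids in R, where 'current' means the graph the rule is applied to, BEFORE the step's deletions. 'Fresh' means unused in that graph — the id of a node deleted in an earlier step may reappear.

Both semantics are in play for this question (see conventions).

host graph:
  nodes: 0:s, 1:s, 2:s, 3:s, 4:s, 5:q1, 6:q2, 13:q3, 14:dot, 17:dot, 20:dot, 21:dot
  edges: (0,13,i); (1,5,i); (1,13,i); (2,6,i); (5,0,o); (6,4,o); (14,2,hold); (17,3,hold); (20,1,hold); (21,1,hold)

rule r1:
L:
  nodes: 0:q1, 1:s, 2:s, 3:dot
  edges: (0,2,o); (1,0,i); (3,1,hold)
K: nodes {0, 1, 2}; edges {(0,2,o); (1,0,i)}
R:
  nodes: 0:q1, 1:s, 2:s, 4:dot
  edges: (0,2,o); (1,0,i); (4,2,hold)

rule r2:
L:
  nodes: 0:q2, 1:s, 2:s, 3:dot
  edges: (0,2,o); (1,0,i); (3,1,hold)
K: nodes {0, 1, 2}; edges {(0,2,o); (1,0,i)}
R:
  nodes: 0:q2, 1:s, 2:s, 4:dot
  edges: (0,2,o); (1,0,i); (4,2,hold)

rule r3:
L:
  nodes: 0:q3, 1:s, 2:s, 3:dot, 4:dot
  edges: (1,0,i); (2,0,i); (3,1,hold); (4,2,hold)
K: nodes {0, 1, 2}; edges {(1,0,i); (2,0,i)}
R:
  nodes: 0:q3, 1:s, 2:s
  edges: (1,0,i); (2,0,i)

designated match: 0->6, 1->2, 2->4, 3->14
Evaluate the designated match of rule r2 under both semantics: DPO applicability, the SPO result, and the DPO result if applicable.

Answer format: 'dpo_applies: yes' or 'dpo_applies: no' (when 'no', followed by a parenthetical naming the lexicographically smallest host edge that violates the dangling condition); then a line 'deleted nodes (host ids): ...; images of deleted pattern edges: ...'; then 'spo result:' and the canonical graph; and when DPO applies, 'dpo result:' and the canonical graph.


dpo_applies: yes
deleted nodes (host ids): 14; images of deleted pattern edges: (14,2,hold)
spo result:
nodes: 0:s, 1:s, 2:s, 3:s, 4:s, 5:q1, 6:q2, 13:q3, 17:dot, 20:dot, 21:dot, 22:dot
edges: (0,13,i); (1,5,i); (1,13,i); (2,6,i); (5,0,o); (6,4,o); (17,3,hold); (20,1,hold); (21,1,hold); (22,4,hold)
dpo result:
nodes: 0:s, 1:s, 2:s, 3:s, 4:s, 5:q1, 6:q2, 13:q3, 17:dot, 20:dot, 21:dot, 22:dot
edges: (0,13,i); (1,5,i); (1,13,i); (2,6,i); (5,0,o); (6,4,o); (17,3,hold); (20,1,hold); (21,1,hold); (22,4,hold)


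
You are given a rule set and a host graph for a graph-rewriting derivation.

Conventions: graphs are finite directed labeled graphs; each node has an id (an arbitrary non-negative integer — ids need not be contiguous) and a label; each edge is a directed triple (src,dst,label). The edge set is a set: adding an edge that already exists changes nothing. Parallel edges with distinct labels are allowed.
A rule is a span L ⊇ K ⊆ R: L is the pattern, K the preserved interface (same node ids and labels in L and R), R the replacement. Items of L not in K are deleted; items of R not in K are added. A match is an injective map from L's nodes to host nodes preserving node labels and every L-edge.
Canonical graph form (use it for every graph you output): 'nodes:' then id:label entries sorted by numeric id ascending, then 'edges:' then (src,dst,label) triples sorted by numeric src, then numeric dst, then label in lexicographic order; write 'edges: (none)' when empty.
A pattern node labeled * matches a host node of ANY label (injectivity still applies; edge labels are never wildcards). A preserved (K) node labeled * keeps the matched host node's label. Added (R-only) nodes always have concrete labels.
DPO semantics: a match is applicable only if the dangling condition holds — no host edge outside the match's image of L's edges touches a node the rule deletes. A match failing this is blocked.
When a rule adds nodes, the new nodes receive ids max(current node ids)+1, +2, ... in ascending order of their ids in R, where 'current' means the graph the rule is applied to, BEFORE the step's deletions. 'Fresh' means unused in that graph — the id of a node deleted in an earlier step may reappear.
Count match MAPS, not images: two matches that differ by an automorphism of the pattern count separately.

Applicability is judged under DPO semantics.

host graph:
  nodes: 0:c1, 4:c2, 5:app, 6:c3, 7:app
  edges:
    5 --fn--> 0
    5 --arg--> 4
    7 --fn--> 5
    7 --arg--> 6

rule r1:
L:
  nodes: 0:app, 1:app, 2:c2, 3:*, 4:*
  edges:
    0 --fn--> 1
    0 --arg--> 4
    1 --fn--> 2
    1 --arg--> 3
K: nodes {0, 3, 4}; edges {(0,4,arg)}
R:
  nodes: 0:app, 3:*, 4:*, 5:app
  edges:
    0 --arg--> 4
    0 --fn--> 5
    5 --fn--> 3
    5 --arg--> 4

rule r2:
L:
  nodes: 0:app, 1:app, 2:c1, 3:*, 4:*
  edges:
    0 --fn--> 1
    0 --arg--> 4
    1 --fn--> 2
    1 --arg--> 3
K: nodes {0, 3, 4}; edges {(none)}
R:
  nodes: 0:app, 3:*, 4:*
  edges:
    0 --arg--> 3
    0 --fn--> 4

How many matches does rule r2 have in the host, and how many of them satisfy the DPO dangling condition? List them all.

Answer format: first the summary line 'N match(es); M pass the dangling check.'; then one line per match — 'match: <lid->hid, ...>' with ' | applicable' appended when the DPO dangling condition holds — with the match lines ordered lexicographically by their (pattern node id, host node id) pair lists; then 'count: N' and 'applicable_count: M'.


1 match(es); 1 pass the dangling check.
match: 0->7, 1->5, 2->0, 3->4, 4->6 | applicable
count: 1
applicable_count: 1


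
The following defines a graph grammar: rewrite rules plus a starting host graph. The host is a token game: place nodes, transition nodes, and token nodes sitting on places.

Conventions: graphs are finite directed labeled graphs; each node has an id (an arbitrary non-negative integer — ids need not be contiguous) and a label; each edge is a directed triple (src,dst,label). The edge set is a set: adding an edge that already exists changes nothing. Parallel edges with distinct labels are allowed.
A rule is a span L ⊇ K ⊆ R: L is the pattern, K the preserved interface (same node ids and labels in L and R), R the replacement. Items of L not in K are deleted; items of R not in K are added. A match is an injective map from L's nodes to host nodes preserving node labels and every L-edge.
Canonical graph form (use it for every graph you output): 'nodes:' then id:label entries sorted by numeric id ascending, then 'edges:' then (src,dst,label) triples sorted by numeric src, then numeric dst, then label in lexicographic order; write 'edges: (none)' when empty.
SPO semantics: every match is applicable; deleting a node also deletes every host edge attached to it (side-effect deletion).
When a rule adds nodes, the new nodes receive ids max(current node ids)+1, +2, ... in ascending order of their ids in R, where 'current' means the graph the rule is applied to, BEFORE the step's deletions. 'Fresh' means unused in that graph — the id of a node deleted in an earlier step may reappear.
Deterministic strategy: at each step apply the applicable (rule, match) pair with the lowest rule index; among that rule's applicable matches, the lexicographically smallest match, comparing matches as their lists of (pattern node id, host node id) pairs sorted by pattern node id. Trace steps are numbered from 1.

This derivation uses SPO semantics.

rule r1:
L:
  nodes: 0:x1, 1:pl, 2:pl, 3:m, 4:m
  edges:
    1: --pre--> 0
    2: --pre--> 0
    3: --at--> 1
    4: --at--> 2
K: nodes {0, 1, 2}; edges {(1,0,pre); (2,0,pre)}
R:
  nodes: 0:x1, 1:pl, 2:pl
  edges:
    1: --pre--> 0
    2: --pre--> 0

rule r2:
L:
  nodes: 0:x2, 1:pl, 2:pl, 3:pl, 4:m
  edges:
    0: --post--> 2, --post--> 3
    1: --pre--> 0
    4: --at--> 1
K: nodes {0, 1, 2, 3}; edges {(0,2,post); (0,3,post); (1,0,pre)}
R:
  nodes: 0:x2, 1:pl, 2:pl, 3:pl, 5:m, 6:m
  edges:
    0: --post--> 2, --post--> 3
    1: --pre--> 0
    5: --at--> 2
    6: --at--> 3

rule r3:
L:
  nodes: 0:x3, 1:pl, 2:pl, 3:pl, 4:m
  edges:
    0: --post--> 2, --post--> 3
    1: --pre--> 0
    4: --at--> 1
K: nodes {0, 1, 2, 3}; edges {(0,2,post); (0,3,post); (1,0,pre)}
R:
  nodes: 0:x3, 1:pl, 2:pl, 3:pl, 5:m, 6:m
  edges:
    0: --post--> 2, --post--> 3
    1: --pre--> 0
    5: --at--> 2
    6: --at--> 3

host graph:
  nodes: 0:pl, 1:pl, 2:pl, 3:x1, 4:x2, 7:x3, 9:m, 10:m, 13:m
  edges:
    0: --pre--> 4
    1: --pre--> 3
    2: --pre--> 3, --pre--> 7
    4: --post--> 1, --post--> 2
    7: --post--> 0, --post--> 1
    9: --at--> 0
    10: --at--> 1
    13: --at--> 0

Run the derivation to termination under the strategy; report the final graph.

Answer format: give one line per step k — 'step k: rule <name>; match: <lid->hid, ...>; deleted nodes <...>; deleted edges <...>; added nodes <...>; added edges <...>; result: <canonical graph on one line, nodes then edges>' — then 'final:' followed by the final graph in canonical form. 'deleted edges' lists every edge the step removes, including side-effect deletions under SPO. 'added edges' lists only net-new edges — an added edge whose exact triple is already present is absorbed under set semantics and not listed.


step 1: rule r2; match: 0->4, 1->0, 2->1, 3->2, 4->9; deleted nodes 9; deleted edges (9,0,at); added nodes 14, 15; added edges (14,1,at); (15,2,at); result: nodes: 0:pl, 1:pl, 2:pl, 3:x1, 4:x2, 7:x3, 10:m, 13:m, 14:m, 15:m edges: (0,4,pre); (1,3,pre); (2,3,pre); (2,7,pre); (4,1,post); (4,2,post); (7,0,post); (7,1,post); (10,1,at); (13,0,at); (14,1,at); (15,2,at)
step 2: rule r1; match: 0->3, 1->1, 2->2, 3->10, 4->15; deleted nodes 10, 15; deleted edges (10,1,at); (15,2,at); added nodes (none); added edges (none); result: nodes: 0:pl, 1:pl, 2:pl, 3:x1, 4:x2, 7:x3, 13:m, 14:m edges: (0,4,pre); (1,3,pre); (2,3,pre); (2,7,pre); (4,1,post); (4,2,post); (7,0,post); (7,1,post); (13,0,at); (14,1,at)
step 3: rule r2; match: 0->4, 1->0, 2->1, 3->2, 4->13; deleted nodes 13; deleted edges (13,0,at); added nodes 15, 16; added edges (15,1,at); (16,2,at); result: nodes: 0:pl, 1:pl, 2:pl, 3:x1, 4:x2, 7:x3, 14:m, 15:m, 16:m edges: (0,4,pre); (1,3,pre); (2,3,pre); (2,7,pre); (4,1,post); (4,2,post); (7,0,post); (7,1,post); (14,1,at); (15,1,at); (16,2,at)
step 4: rule r1; match: 0->3, 1->1, 2->2, 3->14, 4->16; deleted nodes 14, 16; deleted edges (14,1,at); (16,2,at); added nodes (none); added edges (none); result: nodes: 0:pl, 1:pl, 2:pl, 3:x1, 4:x2, 7:x3, 15:m edges: (0,4,pre); (1,3,pre); (2,3,pre); (2,7,pre); (4,1,post); (4,2,post); (7,0,post); (7,1,post); (15,1,at)
final:
nodes: 0:pl, 1:pl, 2:pl, 3:x1, 4:x2, 7:x3, 15:m
edges: (0,4,pre); (1,3,pre); (2,3,pre); (2,7,pre); (4,1,post); (4,2,post); (7,0,post); (7,1,post); (15,1,at)


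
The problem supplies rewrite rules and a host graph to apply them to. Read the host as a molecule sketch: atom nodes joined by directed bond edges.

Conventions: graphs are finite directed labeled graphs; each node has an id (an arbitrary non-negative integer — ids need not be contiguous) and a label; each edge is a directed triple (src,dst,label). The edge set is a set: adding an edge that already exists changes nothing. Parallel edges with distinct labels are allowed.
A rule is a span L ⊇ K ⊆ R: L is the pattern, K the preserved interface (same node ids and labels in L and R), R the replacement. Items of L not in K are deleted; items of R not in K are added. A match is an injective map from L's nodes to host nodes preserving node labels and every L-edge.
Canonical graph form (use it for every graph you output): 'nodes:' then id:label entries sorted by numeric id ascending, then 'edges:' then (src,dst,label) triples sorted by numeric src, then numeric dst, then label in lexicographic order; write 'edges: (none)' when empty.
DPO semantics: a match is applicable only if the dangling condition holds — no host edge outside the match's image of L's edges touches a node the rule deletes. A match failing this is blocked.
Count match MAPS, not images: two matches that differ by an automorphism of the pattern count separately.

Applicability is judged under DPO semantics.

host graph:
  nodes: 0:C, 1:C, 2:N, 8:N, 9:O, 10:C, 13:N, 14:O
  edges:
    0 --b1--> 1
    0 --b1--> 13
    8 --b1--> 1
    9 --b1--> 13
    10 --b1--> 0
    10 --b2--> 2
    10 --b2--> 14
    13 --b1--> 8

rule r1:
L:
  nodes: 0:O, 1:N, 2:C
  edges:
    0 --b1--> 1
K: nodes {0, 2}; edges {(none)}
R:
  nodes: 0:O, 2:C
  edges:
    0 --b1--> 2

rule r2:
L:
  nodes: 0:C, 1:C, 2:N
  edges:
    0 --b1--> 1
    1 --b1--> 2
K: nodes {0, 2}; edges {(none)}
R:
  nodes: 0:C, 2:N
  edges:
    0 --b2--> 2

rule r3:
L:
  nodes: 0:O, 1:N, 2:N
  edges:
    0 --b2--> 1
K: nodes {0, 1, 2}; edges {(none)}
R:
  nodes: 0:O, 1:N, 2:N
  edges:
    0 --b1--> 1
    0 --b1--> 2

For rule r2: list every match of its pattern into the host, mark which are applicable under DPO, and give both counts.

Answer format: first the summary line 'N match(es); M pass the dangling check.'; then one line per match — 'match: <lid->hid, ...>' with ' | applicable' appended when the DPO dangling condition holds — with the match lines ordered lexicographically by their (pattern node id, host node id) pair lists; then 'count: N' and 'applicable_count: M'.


1 match(es); 0 pass the dangling check.
match: 0->10, 1->0, 2->13
count: 1
applicable_count: 0


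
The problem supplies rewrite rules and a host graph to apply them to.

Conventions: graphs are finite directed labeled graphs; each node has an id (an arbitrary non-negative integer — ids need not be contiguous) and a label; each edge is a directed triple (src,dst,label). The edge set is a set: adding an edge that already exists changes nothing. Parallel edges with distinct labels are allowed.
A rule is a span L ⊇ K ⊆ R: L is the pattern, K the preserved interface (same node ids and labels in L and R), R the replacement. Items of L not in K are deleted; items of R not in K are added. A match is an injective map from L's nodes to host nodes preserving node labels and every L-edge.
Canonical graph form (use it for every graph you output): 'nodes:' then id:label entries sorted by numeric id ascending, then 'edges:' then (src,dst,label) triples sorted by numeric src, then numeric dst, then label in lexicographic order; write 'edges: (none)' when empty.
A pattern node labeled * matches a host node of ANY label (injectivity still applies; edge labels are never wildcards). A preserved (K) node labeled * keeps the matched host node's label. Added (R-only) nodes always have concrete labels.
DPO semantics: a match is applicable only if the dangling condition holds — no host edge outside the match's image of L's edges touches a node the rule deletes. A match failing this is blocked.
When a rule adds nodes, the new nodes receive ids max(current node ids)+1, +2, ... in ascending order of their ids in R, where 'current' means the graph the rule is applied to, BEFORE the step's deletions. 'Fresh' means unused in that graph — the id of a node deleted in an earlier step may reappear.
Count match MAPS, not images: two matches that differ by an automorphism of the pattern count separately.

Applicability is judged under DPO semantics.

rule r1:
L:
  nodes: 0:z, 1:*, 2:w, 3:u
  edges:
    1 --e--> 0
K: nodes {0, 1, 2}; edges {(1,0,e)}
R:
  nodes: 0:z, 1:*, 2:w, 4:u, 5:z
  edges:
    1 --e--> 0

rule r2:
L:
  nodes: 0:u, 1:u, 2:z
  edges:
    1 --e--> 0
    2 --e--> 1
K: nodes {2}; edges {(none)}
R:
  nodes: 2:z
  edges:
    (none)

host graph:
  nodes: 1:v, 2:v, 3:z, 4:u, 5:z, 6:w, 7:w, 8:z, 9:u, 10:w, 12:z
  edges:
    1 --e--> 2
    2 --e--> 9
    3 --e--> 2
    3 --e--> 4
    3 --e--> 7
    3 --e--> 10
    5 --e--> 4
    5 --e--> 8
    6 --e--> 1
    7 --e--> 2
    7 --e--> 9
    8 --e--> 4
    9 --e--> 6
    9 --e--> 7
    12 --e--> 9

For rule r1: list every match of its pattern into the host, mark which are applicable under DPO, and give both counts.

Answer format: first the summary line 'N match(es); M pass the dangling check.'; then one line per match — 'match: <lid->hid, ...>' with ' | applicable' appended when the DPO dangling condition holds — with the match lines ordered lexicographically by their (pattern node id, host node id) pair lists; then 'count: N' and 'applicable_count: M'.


6 match(es); 0 pass the dangling check.
match: 0->8, 1->5, 2->6, 3->4
match: 0->8, 1->5, 2->6, 3->9
match: 0->8, 1->5, 2->7, 3->4
match: 0->8, 1->5, 2->7, 3->9
match: 0->8, 1->5, 2->10, 3->4
match: 0->8, 1->5, 2->10, 3->9
count: 6
applicable_count: 0
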